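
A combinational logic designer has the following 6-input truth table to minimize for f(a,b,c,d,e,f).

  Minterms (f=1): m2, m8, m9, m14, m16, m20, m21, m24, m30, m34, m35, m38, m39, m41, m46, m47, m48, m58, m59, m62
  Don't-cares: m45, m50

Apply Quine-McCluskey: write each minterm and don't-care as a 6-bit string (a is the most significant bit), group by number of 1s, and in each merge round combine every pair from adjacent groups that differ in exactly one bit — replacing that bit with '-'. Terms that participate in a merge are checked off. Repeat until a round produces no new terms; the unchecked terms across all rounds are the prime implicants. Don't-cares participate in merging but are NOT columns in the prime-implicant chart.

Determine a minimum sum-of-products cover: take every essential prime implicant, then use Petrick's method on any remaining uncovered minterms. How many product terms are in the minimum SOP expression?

9

[col 0] 000010*, 001000*, 001001*, 001110*, 010000*, 010100*, 010101*, 011000*, 011110*, 100010*, 100011*, 100110*, 100111*, 101001*, 101101*, 101110*, 101111*, 110000*, 110010*, 111010*, 111011*, 111110*
[col 1] -00010, -01001, -01110*, -10000, -11110*, 0-1000, 0-1110*, 00100-, 01-000, 010-00, 01010-, 1-0010, 1-1110*, 10-110*, 10-111*, 100-10*, 100-11*, 10001-*, 10011-*, 101-01, 1011-1, 10111-*, 11-010, 1100-0, 111-10, 11101-
[col 2] --1110, 10-11-, 100-1-
Prime implicants: --1110, -00010, -01001, -10000, 0-1000, 00100-, 01-000, 010-00, 01010-, 1-0010, 10-11-, 100-1-, 101-01, 1011-1, 11-010, 1100-0, 111-10, 11101-
PI chart (minterm → PIs covering it):
  2 | -00010  (sole → essential)
  8 | 0-1000,00100-
  9 | -01001,00100-
  14 | --1110  (sole → essential)
  16 | -10000,01-000,010-00
  20 | 010-00,01010-
  21 | 01010-  (sole → essential)
  24 | 0-1000,01-000
  30 | --1110  (sole → essential)
  34 | -00010,1-0010,100-1-
  35 | 100-1-  (sole → essential)
  38 | 10-11-,100-1-
  39 | 10-11-,100-1-
  41 | -01001,101-01
  46 | --1110,10-11-
  47 | 10-11-,1011-1
  48 | -10000,1100-0
  58 | 11-010,111-10,11101-
  59 | 11101-  (sole → essential)
  62 | --1110,111-10
Essential prime implicants: --1110, -00010, 01010-, 100-1-, 11101-
Petrick residual → -01001, -10000, 0-1000, 10-11-
Minimum SOP uses 9 PIs: cdef' + b'c'd'ef' + b'cd'e'f + bc'd'e'f' + a'cd'e'f' + a'bc'de' + ab'de + ab'c'e + abcd'e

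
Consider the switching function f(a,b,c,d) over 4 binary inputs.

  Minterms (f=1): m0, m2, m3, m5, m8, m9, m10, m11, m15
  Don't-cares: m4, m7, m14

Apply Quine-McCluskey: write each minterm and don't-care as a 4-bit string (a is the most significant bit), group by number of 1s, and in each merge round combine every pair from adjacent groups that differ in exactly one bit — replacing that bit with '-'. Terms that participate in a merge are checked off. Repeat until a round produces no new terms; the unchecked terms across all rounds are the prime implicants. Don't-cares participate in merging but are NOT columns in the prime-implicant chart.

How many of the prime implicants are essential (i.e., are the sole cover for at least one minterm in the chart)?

1

size-2^0 implicants → 0000(✓)  0010(✓)  0011(✓)  0100(✓)  0101(✓)  0111(✓)  1000(✓)  1001(✓)  1010(✓)  1011(✓)  1110(✓)  1111(✓)
size-2^1 implicants → -000(✓)  -010(✓)  -011(✓)  -111(✓)  0-00  0-11(✓)  00-0(✓)  001-(✓)  01-1  010-  1-10(✓)  1-11(✓)  10-0(✓)  10-1(✓)  100-(✓)  101-(✓)  111-(✓)
size-2^2 implicants → --11  -0-0  -01-  1-1-  10--
Unchecked terms (primes): --11, -0-0, -01-, 0-00, 01-1, 010-, 1-1-, 10--
Minterm coverage:
  m0 ⊆ -0-0,0-00
  m2 ⊆ -0-0,-01-
  m3 ⊆ --11,-01-
  m5 ⊆ 01-1,010-
  m8 ⊆ -0-0,10--
  m9 ⊆ 10-- [E]
  m10 ⊆ -0-0,-01-,1-1-,10--
  m11 ⊆ --11,-01-,1-1-,10--
  m15 ⊆ --11,1-1-
E = {10--}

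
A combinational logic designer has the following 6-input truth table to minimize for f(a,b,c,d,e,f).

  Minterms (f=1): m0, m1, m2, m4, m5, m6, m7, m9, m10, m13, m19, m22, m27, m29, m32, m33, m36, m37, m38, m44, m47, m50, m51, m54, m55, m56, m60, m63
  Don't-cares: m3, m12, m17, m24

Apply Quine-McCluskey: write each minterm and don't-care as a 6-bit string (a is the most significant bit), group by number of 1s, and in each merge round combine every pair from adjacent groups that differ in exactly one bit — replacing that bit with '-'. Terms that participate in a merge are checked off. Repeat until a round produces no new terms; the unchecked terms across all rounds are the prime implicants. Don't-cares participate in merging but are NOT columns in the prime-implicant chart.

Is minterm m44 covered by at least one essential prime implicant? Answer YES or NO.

size-2^0 implicants → 000000(✓)  000001(✓)  000010(✓)  000011(✓)  000100(✓)  000101(✓)  000110(✓)  000111(✓)  001001(✓)  001010(✓)  001100(✓)  001101(✓)  010001(✓)  010011(✓)  010110(✓)  011000(✓)  011011(✓)  011101(✓)  100000(✓)  100001(✓)  100100(✓)  100101(✓)  100110(✓)  101100(✓)  101111(✓)  110010(✓)  110011(✓)  110110(✓)  110111(✓)  111000(✓)  111100(✓)  111111(✓)
size-2^1 implicants → -00000(✓)  -00001(✓)  -00100(✓)  -00101(✓)  -00110(✓)  -01100(✓)  -10011  -10110(✓)  -11000  0-0001(✓)  0-0011(✓)  0-0110(✓)  0-1101  00-001(✓)  00-010  00-100(✓)  00-101(✓)  000-00(✓)  000-01(✓)  000-10(✓)  000-11(✓)  0000-0(✓)  0000-1(✓)  00000-(✓)  00001-(✓)  0001-0(✓)  0001-1(✓)  00010-(✓)  00011-(✓)  001-01(✓)  00110-(✓)  01-011  0100-1(✓)  1-0110(✓)  1-1100  1-1111  10-100(✓)  100-00(✓)  100-01(✓)  10000-(✓)  1001-0(✓)  10010-(✓)  11-111  110-10(✓)  110-11(✓)  11001-(✓)  11011-(✓)  111-00
size-2^2 implicants → --0110  -0-100  -00-00(✓)  -00-01(✓)  -0000-(✓)  -001-0  -0010-(✓)  0-00-1  00--01  00-10-  000--0(✓)  000--1(✓)  000-0-(✓)  000-1-(✓)  0000--(✓)  0001--(✓)  100-0-(✓)  110-1-
size-2^3 implicants → -00-0-  000---
Unchecked terms (primes): --0110, -0-100, -00-0-, -001-0, -10011, -11000, 0-00-1, 0-1101, 00--01, 00-010, 00-10-, 000---, 01-011, 1-1100, 1-1111, 11-111, 110-1-, 111-00
Minterm coverage:
  m0 ⊆ -00-0-,000---
  m1 ⊆ -00-0-,0-00-1,00--01,000---
  m2 ⊆ 00-010,000---
  m4 ⊆ -0-100,-00-0-,-001-0,00-10-,000---
  m5 ⊆ -00-0-,00--01,00-10-,000---
  m6 ⊆ --0110,-001-0,000---
  m7 ⊆ 000--- [E]
  m9 ⊆ 00--01 [E]
  m10 ⊆ 00-010 [E]
  m13 ⊆ 0-1101,00--01,00-10-
  m19 ⊆ -10011,0-00-1,01-011
  m22 ⊆ --0110 [E]
  m27 ⊆ 01-011 [E]
  m29 ⊆ 0-1101 [E]
  m32 ⊆ -00-0- [E]
  m33 ⊆ -00-0- [E]
  m36 ⊆ -0-100,-00-0-,-001-0
  m37 ⊆ -00-0- [E]
  m38 ⊆ --0110,-001-0
  m44 ⊆ -0-100,1-1100
  m47 ⊆ 1-1111 [E]
  m50 ⊆ 110-1- [E]
  m51 ⊆ -10011,110-1-
  m54 ⊆ --0110,110-1-
  m55 ⊆ 11-111,110-1-
  m56 ⊆ -11000,111-00
  m60 ⊆ 1-1100,111-00
  m63 ⊆ 1-1111,11-111
E = {--0110, -00-0-, 0-1101, 00--01, 00-010, 000---, 01-011, 1-1111, 110-1-}

NO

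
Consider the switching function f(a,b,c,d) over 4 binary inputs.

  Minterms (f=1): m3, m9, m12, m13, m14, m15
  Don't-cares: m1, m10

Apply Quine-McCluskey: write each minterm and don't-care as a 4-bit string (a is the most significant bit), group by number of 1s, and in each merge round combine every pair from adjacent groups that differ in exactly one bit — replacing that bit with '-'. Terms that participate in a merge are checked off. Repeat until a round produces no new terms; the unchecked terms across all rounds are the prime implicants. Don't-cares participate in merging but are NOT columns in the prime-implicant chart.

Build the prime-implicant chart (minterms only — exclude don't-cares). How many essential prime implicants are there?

2

size-2^0 implicants → 0001(✓)  0011(✓)  1001(✓)  1010(✓)  1100(✓)  1101(✓)  1110(✓)  1111(✓)
size-2^1 implicants → -001  00-1  1-01  1-10  11-0(✓)  11-1(✓)  110-(✓)  111-(✓)
size-2^2 implicants → 11--
Unchecked terms (primes): -001, 00-1, 1-01, 1-10, 11--
Minterm coverage:
  m3 ⊆ 00-1 [E]
  m9 ⊆ -001,1-01
  m12 ⊆ 11-- [E]
  m13 ⊆ 1-01,11--
  m14 ⊆ 1-10,11--
  m15 ⊆ 11-- [E]
E = {00-1, 11--}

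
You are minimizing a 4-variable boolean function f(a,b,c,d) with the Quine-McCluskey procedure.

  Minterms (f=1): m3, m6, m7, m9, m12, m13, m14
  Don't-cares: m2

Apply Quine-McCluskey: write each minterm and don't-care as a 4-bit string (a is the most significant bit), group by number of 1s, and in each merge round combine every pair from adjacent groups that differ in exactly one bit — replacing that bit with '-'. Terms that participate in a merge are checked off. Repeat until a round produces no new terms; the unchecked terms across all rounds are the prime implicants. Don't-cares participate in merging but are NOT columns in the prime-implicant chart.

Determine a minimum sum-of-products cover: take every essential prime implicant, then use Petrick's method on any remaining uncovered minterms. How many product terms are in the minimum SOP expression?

size-2^0 implicants → 0010(✓)  0011(✓)  0110(✓)  0111(✓)  1001(✓)  1100(✓)  1101(✓)  1110(✓)
size-2^1 implicants → -110  0-10(✓)  0-11(✓)  001-(✓)  011-(✓)  1-01  11-0  110-
size-2^2 implicants → 0-1-
Unchecked terms (primes): -110, 0-1-, 1-01, 11-0, 110-
Minterm coverage:
  m3 ⊆ 0-1- [E]
  m6 ⊆ -110,0-1-
  m7 ⊆ 0-1- [E]
  m9 ⊆ 1-01 [E]
  m12 ⊆ 11-0,110-
  m13 ⊆ 1-01,110-
  m14 ⊆ -110,11-0
E = {0-1-, 1-01}
Petrick residual → 11-0
Cover = a'c + ac'd + abd'  |cover|=3

3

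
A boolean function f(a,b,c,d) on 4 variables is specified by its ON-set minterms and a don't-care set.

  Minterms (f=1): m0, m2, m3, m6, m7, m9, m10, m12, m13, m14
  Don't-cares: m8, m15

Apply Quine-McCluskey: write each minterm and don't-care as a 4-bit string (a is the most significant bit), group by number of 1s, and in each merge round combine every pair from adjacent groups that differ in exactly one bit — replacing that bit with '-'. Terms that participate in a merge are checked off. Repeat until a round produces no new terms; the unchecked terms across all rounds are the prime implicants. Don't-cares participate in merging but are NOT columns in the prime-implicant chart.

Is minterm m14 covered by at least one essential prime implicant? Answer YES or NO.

Round 0: 0000✓ 0010✓ 0011✓ 0110✓ 0111✓ 1000✓ 1001✓ 1010✓ 1100✓ 1101✓ 1110✓ 1111✓
Round 1: -000✓ -010✓ -110✓ -111✓ 0-10✓ 0-11✓ 00-0✓ 001-✓ 011-✓ 1-00✓ 1-01✓ 1-10✓ 10-0✓ 100-✓ 11-0✓ 11-1✓ 110-✓ 111-✓
Round 2: --10 -0-0 -11- 0-1- 1--0 1-0- 11--
PIs = {--10, -0-0, -11-, 0-1-, 1--0, 1-0-, 11--}
Coverage chart:
  m0: -0-0 ←essential
  m2: --10,-0-0,0-1-
  m3: 0-1- ←essential
  m6: --10,-11-,0-1-
  m7: -11-,0-1-
  m9: 1-0- ←essential
  m10: --10,-0-0,1--0
  m12: 1--0,1-0-,11--
  m13: 1-0-,11--
  m14: --10,-11-,1--0,11--
Essential: -0-0, 0-1-, 1-0-

NO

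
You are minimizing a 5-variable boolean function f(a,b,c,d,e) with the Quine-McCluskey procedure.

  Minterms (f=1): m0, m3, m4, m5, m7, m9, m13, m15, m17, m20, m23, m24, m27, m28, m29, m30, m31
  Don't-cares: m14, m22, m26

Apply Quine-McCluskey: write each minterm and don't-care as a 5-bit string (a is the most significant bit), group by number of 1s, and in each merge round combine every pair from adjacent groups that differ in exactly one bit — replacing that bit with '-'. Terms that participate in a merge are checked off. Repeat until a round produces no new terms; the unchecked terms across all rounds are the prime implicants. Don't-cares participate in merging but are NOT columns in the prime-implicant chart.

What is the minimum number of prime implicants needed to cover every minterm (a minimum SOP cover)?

[col 0] 00000*, 00011*, 00100*, 00101*, 00111*, 01001*, 01101*, 01110*, 01111*, 10001, 10100*, 10110*, 10111*, 11000*, 11010*, 11011*, 11100*, 11101*, 11110*, 11111*
[col 1] -0100, -0111*, -1101*, -1110*, -1111*, 0-101*, 0-111*, 00-00, 00-11, 001-1*, 0010-, 01-01, 011-1*, 0111-*, 1-100*, 1-110*, 1-111*, 101-0*, 1011-*, 11-00*, 11-10*, 11-11*, 110-0*, 1101-*, 111-0*, 111-1*, 1110-*, 1111-*
[col 2] --111, -11-1, -111-, 0-1-1, 1-1-0, 1-11-, 11--0, 11-1-, 111--
Prime implicants: --111, -0100, -11-1, -111-, 0-1-1, 00-00, 00-11, 0010-, 01-01, 1-1-0, 1-11-, 10001, 11--0, 11-1-, 111--
PI chart (minterm → PIs covering it):
  0 | 00-00  (sole → essential)
  3 | 00-11  (sole → essential)
  4 | -0100,00-00,0010-
  5 | 0-1-1,0010-
  7 | --111,0-1-1,00-11
  9 | 01-01  (sole → essential)
  13 | -11-1,0-1-1,01-01
  15 | --111,-11-1,-111-,0-1-1
  17 | 10001  (sole → essential)
  20 | -0100,1-1-0
  23 | --111,1-11-
  24 | 11--0  (sole → essential)
  27 | 11-1-  (sole → essential)
  28 | 1-1-0,11--0,111--
  29 | -11-1,111--
  30 | -111-,1-1-0,1-11-,11--0,11-1-,111--
  31 | --111,-11-1,-111-,1-11-,11-1-,111--
Essential prime implicants: 00-00, 00-11, 01-01, 10001, 11--0, 11-1-
Petrick residual → --111, -0100, -11-1, 0-1-1
Minimum SOP uses 10 PIs: cde + b'cd'e' + bce + a'ce + a'b'd'e' + a'b'de + a'bd'e + ab'c'd'e + abe' + abd

10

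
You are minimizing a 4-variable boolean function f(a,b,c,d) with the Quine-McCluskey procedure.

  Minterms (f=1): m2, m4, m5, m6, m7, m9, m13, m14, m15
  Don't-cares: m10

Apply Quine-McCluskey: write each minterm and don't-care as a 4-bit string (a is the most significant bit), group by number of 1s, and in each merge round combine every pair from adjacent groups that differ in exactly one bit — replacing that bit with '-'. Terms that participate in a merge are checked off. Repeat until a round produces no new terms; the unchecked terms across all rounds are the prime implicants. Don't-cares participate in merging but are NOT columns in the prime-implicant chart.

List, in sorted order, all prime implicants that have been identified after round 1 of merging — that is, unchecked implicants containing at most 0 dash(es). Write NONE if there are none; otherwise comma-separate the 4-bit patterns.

NONE

[col 0] 0010*, 0100*, 0101*, 0110*, 0111*, 1001*, 1010*, 1101*, 1110*, 1111*
[col 1] -010*, -101*, -110*, -111*, 0-10*, 01-0*, 01-1*, 010-*, 011-*, 1-01, 1-10*, 11-1*, 111-*
[col 2] --10, -1-1, -11-, 01--
Prime implicants: --10, -1-1, -11-, 01--, 1-01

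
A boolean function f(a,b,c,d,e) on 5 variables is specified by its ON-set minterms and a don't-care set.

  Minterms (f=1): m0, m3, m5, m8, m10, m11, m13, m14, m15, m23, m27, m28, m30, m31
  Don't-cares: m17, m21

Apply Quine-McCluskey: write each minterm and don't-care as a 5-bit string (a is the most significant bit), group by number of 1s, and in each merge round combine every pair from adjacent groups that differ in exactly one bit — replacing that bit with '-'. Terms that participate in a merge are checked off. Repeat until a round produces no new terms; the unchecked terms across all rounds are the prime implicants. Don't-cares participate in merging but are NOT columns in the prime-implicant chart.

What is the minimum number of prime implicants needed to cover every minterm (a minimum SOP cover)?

[col 0] 00000*, 00011*, 00101*, 01000*, 01010*, 01011*, 01101*, 01110*, 01111*, 10001*, 10101*, 10111*, 11011*, 11100*, 11110*, 11111*
[col 1] -0101, -1011*, -1110*, -1111*, 0-000, 0-011, 0-101, 01-10*, 01-11*, 010-0, 0101-*, 011-1, 0111-*, 1-111, 10-01, 101-1, 11-11*, 111-0, 1111-*
[col 2] -1-11, -111-, 01-1-
Prime implicants: -0101, -1-11, -111-, 0-000, 0-011, 0-101, 01-1-, 010-0, 011-1, 1-111, 10-01, 101-1, 111-0
PI chart (minterm → PIs covering it):
  0 | 0-000  (sole → essential)
  3 | 0-011  (sole → essential)
  5 | -0101,0-101
  8 | 0-000,010-0
  10 | 01-1-,010-0
  11 | -1-11,0-011,01-1-
  13 | 0-101,011-1
  14 | -111-,01-1-
  15 | -1-11,-111-,01-1-,011-1
  23 | 1-111,101-1
  27 | -1-11  (sole → essential)
  28 | 111-0  (sole → essential)
  30 | -111-,111-0
  31 | -1-11,-111-,1-111
Essential prime implicants: -1-11, 0-000, 0-011, 111-0
Petrick residual → 0-101, 01-1-, 1-111
Minimum SOP uses 7 PIs: bde + a'c'd'e' + a'c'de + a'cd'e + a'bd + acde + abce'

7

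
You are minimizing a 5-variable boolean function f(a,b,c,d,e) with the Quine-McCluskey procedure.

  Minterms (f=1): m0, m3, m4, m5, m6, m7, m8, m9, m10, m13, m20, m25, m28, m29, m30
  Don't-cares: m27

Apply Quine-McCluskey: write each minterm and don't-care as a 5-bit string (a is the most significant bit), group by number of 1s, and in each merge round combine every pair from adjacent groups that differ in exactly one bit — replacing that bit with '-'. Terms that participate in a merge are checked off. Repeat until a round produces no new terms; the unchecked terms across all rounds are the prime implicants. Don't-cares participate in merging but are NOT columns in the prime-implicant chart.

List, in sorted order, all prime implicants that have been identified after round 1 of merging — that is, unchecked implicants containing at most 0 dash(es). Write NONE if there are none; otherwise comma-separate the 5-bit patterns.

size-2^0 implicants → 00000(✓)  00011(✓)  00100(✓)  00101(✓)  00110(✓)  00111(✓)  01000(✓)  01001(✓)  01010(✓)  01101(✓)  10100(✓)  11001(✓)  11011(✓)  11100(✓)  11101(✓)  11110(✓)
size-2^1 implicants → -0100  -1001(✓)  -1101(✓)  0-000  0-101  00-00  00-11  001-0(✓)  001-1(✓)  0010-(✓)  0011-(✓)  01-01(✓)  010-0  0100-  1-100  11-01(✓)  110-1  111-0  1110-
size-2^2 implicants → -1-01  001--
Unchecked terms (primes): -0100, -1-01, 0-000, 0-101, 00-00, 00-11, 001--, 010-0, 0100-, 1-100, 110-1, 111-0, 1110-

NONE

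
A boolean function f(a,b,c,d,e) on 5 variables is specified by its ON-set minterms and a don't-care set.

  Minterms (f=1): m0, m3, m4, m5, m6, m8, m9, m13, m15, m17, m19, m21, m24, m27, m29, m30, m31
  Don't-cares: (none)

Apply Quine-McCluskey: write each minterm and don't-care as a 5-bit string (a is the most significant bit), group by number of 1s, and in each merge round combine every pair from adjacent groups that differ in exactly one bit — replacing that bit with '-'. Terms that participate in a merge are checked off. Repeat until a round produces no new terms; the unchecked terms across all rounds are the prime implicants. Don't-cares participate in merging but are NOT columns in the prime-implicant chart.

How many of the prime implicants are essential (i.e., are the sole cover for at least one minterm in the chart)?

Round 0: 00000✓ 00011✓ 00100✓ 00101✓ 00110✓ 01000✓ 01001✓ 01101✓ 01111✓ 10001✓ 10011✓ 10101✓ 11000✓ 11011✓ 11101✓ 11110✓ 11111✓
Round 1: -0011 -0101✓ -1000 -1101✓ -1111✓ 0-000 0-101✓ 00-00 001-0 0010- 01-01 0100- 011-1✓ 1-011 1-101✓ 10-01 100-1 11-11 111-1✓ 1111-
Round 2: --101 -11-1
PIs = {--101, -0011, -1000, -11-1, 0-000, 00-00, 001-0, 0010-, 01-01, 0100-, 1-011, 10-01, 100-1, 11-11, 1111-}
Coverage chart:
  m0: 0-000,00-00
  m3: -0011 ←essential
  m4: 00-00,001-0,0010-
  m5: --101,0010-
  m6: 001-0 ←essential
  m8: -1000,0-000,0100-
  m9: 01-01,0100-
  m13: --101,-11-1,01-01
  m15: -11-1 ←essential
  m17: 10-01,100-1
  m19: -0011,1-011,100-1
  m21: --101,10-01
  m24: -1000 ←essential
  m27: 1-011,11-11
  m29: --101,-11-1
  m30: 1111- ←essential
  m31: -11-1,11-11,1111-
Essential: -0011, -1000, -11-1, 001-0, 1111-

5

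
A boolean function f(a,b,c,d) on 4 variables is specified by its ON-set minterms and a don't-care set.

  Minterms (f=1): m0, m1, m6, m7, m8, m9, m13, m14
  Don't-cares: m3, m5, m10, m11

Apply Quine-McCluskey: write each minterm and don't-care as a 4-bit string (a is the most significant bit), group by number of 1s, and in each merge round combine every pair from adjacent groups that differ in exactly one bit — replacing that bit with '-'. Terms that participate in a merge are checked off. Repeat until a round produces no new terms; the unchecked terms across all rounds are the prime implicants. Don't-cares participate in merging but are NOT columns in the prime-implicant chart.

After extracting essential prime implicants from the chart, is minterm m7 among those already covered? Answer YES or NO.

Round 0: 0000✓ 0001✓ 0011✓ 0101✓ 0110✓ 0111✓ 1000✓ 1001✓ 1010✓ 1011✓ 1101✓ 1110✓
Round 1: -000✓ -001✓ -011✓ -101✓ -110 0-01✓ 0-11✓ 00-1✓ 000-✓ 01-1✓ 011- 1-01✓ 1-10 10-0✓ 10-1✓ 100-✓ 101-✓
Round 2: --01 -0-1 -00- 0--1 10--
PIs = {--01, -0-1, -00-, -110, 0--1, 011-, 1-10, 10--}
Coverage chart:
  m0: -00- ←essential
  m1: --01,-0-1,-00-,0--1
  m6: -110,011-
  m7: 0--1,011-
  m8: -00-,10--
  m9: --01,-0-1,-00-,10--
  m13: --01 ←essential
  m14: -110,1-10
Essential: --01, -00-

NO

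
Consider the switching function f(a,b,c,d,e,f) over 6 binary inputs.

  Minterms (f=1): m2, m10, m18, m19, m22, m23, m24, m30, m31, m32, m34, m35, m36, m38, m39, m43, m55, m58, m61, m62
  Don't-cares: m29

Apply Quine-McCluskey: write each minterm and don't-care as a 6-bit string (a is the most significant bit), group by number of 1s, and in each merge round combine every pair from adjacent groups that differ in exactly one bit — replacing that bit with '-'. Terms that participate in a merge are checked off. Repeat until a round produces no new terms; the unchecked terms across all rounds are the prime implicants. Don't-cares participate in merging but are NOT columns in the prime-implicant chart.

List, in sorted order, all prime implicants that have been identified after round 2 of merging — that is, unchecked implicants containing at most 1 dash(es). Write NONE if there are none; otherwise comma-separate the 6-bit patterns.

size-2^0 implicants → 000010(✓)  001010(✓)  010010(✓)  010011(✓)  010110(✓)  010111(✓)  011000  011101(✓)  011110(✓)  011111(✓)  100000(✓)  100010(✓)  100011(✓)  100100(✓)  100110(✓)  100111(✓)  101011(✓)  110111(✓)  111010(✓)  111101(✓)  111110(✓)
size-2^1 implicants → -00010  -10111  -11101  -11110  0-0010  00-010  01-110(✓)  01-111(✓)  010-10(✓)  010-11(✓)  01001-(✓)  01011-(✓)  0111-1  01111-(✓)  1-0111  10-011  100-00(✓)  100-10(✓)  100-11(✓)  1000-0(✓)  10001-(✓)  1001-0(✓)  10011-(✓)  111-10
size-2^2 implicants → 01-11-  010-1-  100--0  100-1-
Unchecked terms (primes): -00010, -10111, -11101, -11110, 0-0010, 00-010, 01-11-, 010-1-, 011000, 0111-1, 1-0111, 10-011, 100--0, 100-1-, 111-10

-00010, -10111, -11101, -11110, 0-0010, 00-010, 011000, 0111-1, 1-0111, 10-011, 111-10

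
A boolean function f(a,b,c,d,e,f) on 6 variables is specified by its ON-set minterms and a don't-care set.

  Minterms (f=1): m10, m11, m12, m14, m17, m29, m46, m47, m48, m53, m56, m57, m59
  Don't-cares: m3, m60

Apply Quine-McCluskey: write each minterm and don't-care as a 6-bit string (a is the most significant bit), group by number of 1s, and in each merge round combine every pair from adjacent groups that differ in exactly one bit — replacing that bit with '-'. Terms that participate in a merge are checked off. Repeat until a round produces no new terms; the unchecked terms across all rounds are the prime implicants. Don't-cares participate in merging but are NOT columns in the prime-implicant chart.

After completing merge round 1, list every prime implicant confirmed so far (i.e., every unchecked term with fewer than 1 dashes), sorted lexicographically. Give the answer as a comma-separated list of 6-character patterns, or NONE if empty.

010001, 011101, 110101

size-2^0 implicants → 000011(✓)  001010(✓)  001011(✓)  001100(✓)  001110(✓)  010001  011101  101110(✓)  101111(✓)  110000(✓)  110101  111000(✓)  111001(✓)  111011(✓)  111100(✓)
size-2^1 implicants → -01110  00-011  001-10  00101-  0011-0  10111-  11-000  111-00  1110-1  11100-
Unchecked terms (primes): -01110, 00-011, 001-10, 00101-, 0011-0, 010001, 011101, 10111-, 11-000, 110101, 111-00, 1110-1, 11100-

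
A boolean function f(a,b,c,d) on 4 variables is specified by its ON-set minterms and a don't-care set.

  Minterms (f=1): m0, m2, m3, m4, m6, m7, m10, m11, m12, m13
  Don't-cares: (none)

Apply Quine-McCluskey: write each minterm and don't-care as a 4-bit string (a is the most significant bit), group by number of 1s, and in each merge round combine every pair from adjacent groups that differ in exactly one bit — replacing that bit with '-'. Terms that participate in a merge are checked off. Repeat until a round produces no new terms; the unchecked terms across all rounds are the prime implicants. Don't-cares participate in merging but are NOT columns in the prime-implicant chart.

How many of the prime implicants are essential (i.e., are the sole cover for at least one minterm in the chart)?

4

size-2^0 implicants → 0000(✓)  0010(✓)  0011(✓)  0100(✓)  0110(✓)  0111(✓)  1010(✓)  1011(✓)  1100(✓)  1101(✓)
size-2^1 implicants → -010(✓)  -011(✓)  -100  0-00(✓)  0-10(✓)  0-11(✓)  00-0(✓)  001-(✓)  01-0(✓)  011-(✓)  101-(✓)  110-
size-2^2 implicants → -01-  0--0  0-1-
Unchecked terms (primes): -01-, -100, 0--0, 0-1-, 110-
Minterm coverage:
  m0 ⊆ 0--0 [E]
  m2 ⊆ -01-,0--0,0-1-
  m3 ⊆ -01-,0-1-
  m4 ⊆ -100,0--0
  m6 ⊆ 0--0,0-1-
  m7 ⊆ 0-1- [E]
  m10 ⊆ -01- [E]
  m11 ⊆ -01- [E]
  m12 ⊆ -100,110-
  m13 ⊆ 110- [E]
E = {-01-, 0--0, 0-1-, 110-}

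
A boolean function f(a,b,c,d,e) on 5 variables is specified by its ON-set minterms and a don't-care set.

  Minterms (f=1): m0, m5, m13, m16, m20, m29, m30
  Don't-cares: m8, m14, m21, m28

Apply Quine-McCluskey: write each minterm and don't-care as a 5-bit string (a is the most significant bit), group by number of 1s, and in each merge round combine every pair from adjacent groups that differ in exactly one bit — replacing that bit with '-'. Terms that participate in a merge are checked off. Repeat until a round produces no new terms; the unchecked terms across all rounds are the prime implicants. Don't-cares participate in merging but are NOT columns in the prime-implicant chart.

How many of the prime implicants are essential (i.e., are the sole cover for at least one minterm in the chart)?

1

[col 0] 00000*, 00101*, 01000*, 01101*, 01110*, 10000*, 10100*, 10101*, 11100*, 11101*, 11110*
[col 1] -0000, -0101*, -1101*, -1110, 0-000, 0-101*, 1-100*, 1-101*, 10-00, 1010-*, 111-0, 1110-*
[col 2] --101, 1-10-
Prime implicants: --101, -0000, -1110, 0-000, 1-10-, 10-00, 111-0
PI chart (minterm → PIs covering it):
  0 | -0000,0-000
  5 | --101  (sole → essential)
  13 | --101  (sole → essential)
  16 | -0000,10-00
  20 | 1-10-,10-00
  29 | --101,1-10-
  30 | -1110,111-0
Essential prime implicants: --101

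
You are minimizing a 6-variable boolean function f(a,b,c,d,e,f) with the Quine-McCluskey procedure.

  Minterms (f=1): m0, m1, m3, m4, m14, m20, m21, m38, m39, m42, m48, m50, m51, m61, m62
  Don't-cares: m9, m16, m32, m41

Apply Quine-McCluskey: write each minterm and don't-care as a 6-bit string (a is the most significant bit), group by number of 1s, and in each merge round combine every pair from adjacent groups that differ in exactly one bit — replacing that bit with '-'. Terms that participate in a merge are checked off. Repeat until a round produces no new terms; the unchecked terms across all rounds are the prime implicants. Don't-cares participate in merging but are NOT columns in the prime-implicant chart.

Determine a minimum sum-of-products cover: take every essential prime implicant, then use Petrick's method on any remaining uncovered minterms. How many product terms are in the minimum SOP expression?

10

[col 0] 000000*, 000001*, 000011*, 000100*, 001001*, 001110, 010000*, 010100*, 010101*, 100000*, 100110*, 100111*, 101001*, 101010, 110000*, 110010*, 110011*, 111101, 111110
[col 1] -00000*, -01001, -10000*, 0-0000*, 0-0100*, 00-001, 000-00*, 0000-1, 00000-, 010-00*, 01010-, 1-0000*, 10011-, 1100-0, 11001-
[col 2] --0000, 0-0-00
Prime implicants: --0000, -01001, 0-0-00, 00-001, 0000-1, 00000-, 001110, 01010-, 10011-, 101010, 1100-0, 11001-, 111101, 111110
PI chart (minterm → PIs covering it):
  0 | --0000,0-0-00,00000-
  1 | 00-001,0000-1,00000-
  3 | 0000-1  (sole → essential)
  4 | 0-0-00  (sole → essential)
  14 | 001110  (sole → essential)
  20 | 0-0-00,01010-
  21 | 01010-  (sole → essential)
  38 | 10011-  (sole → essential)
  39 | 10011-  (sole → essential)
  42 | 101010  (sole → essential)
  48 | --0000,1100-0
  50 | 1100-0,11001-
  51 | 11001-  (sole → essential)
  61 | 111101  (sole → essential)
  62 | 111110  (sole → essential)
Essential prime implicants: 0-0-00, 0000-1, 001110, 01010-, 10011-, 101010, 11001-, 111101, 111110
Petrick residual → --0000
Minimum SOP uses 10 PIs: c'd'e'f' + a'c'e'f' + a'b'c'd'f + a'b'cdef' + a'bc'de' + ab'c'de + ab'cd'ef' + abc'd'e + abcde'f + abcdef'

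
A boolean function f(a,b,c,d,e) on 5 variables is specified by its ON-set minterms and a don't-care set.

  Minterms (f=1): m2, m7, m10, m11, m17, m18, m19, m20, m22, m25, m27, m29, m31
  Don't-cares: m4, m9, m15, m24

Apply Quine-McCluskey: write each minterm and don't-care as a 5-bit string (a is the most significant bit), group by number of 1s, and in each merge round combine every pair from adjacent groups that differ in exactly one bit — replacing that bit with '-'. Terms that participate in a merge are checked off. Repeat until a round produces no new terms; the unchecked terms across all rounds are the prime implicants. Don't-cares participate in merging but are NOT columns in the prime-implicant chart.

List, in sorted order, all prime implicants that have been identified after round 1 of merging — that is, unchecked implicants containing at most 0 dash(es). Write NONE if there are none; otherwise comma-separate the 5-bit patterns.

NONE

Round 0: 00010✓ 00100✓ 00111✓ 01001✓ 01010✓ 01011✓ 01111✓ 10001✓ 10010✓ 10011✓ 10100✓ 10110✓ 11000✓ 11001✓ 11011✓ 11101✓ 11111✓
Round 1: -0010 -0100 -1001✓ -1011✓ -1111✓ 0-010 0-111 01-11✓ 010-1✓ 0101- 1-001✓ 1-011✓ 10-10 100-1✓ 1001- 101-0 11-01✓ 11-11✓ 110-1✓ 1100- 111-1✓
Round 2: -1-11 -10-1 1-0-1 11--1
PIs = {-0010, -0100, -1-11, -10-1, 0-010, 0-111, 0101-, 1-0-1, 10-10, 1001-, 101-0, 11--1, 1100-}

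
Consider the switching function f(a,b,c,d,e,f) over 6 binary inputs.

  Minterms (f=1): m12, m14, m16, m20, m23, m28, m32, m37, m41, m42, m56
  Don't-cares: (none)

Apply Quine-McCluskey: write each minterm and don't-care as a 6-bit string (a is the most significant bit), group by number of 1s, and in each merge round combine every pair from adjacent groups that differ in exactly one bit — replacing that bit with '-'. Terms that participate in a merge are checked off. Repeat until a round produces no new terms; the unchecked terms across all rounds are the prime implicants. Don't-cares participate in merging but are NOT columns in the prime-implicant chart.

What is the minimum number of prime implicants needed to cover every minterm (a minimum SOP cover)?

9

size-2^0 implicants → 001100(✓)  001110(✓)  010000(✓)  010100(✓)  010111  011100(✓)  100000  100101  101001  101010  111000
size-2^1 implicants → 0-1100  0011-0  01-100  010-00
Unchecked terms (primes): 0-1100, 0011-0, 01-100, 010-00, 010111, 100000, 100101, 101001, 101010, 111000
Minterm coverage:
  m12 ⊆ 0-1100,0011-0
  m14 ⊆ 0011-0 [E]
  m16 ⊆ 010-00 [E]
  m20 ⊆ 01-100,010-00
  m23 ⊆ 010111 [E]
  m28 ⊆ 0-1100,01-100
  m32 ⊆ 100000 [E]
  m37 ⊆ 100101 [E]
  m41 ⊆ 101001 [E]
  m42 ⊆ 101010 [E]
  m56 ⊆ 111000 [E]
E = {0011-0, 010-00, 010111, 100000, 100101, 101001, 101010, 111000}
Petrick residual → 0-1100
Cover = a'cde'f' + a'b'cdf' + a'bc'e'f' + a'bc'def + ab'c'd'e'f' + ab'c'de'f + ab'cd'e'f + ab'cd'ef' + abcd'e'f'  |cover|=9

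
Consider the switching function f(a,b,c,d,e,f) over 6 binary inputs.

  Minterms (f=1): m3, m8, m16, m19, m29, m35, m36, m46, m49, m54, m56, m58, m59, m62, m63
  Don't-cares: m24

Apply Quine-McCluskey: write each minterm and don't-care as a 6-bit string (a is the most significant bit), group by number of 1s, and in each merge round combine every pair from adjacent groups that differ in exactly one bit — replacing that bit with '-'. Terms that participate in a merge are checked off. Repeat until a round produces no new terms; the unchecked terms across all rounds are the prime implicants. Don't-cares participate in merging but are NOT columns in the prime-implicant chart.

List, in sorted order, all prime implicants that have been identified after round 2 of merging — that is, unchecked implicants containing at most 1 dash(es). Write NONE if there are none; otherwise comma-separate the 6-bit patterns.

Round 0: 000011✓ 001000✓ 010000✓ 010011✓ 011000✓ 011101 100011✓ 100100 101110✓ 110001 110110✓ 111000✓ 111010✓ 111011✓ 111110✓ 111111✓
Round 1: -00011 -11000 0-0011 0-1000 01-000 1-1110 11-110 111-10✓ 111-11✓ 1110-0 11101-✓ 11111-✓
Round 2: 111-1-
PIs = {-00011, -11000, 0-0011, 0-1000, 01-000, 011101, 1-1110, 100100, 11-110, 110001, 111-1-, 1110-0}

-00011, -11000, 0-0011, 0-1000, 01-000, 011101, 1-1110, 100100, 11-110, 110001, 1110-0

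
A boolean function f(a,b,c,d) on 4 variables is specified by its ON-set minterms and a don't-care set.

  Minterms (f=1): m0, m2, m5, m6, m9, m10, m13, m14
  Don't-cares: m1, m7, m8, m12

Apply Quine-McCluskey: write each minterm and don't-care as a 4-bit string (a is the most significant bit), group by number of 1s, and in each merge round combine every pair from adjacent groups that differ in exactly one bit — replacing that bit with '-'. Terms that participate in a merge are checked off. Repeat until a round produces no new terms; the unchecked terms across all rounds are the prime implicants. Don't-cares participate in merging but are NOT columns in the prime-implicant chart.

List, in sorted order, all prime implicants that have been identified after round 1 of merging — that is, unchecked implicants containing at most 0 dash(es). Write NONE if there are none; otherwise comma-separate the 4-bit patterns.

NONE

[col 0] 0000*, 0001*, 0010*, 0101*, 0110*, 0111*, 1000*, 1001*, 1010*, 1100*, 1101*, 1110*
[col 1] -000*, -001*, -010*, -101*, -110*, 0-01*, 0-10*, 00-0*, 000-*, 01-1, 011-, 1-00*, 1-01*, 1-10*, 10-0*, 100-*, 11-0*, 110-*
[col 2] --01, --10, -0-0, -00-, 1--0, 1-0-
Prime implicants: --01, --10, -0-0, -00-, 01-1, 011-, 1--0, 1-0-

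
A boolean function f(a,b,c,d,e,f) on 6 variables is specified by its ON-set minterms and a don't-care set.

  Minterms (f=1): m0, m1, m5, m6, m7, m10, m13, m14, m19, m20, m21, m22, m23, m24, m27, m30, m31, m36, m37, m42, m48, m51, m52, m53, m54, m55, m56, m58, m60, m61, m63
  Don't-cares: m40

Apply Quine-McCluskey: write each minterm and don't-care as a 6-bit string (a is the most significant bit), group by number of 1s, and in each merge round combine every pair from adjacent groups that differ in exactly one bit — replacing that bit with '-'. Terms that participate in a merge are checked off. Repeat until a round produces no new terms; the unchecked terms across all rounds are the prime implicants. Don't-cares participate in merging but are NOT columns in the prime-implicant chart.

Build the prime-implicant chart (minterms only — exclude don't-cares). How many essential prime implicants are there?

9

size-2^0 implicants → 000000(✓)  000001(✓)  000101(✓)  000110(✓)  000111(✓)  001010(✓)  001101(✓)  001110(✓)  010011(✓)  010100(✓)  010101(✓)  010110(✓)  010111(✓)  011000(✓)  011011(✓)  011110(✓)  011111(✓)  100100(✓)  100101(✓)  101000(✓)  101010(✓)  110000(✓)  110011(✓)  110100(✓)  110101(✓)  110110(✓)  110111(✓)  111000(✓)  111010(✓)  111100(✓)  111101(✓)  111111(✓)
size-2^1 implicants → -00101(✓)  -01010  -10011(✓)  -10100(✓)  -10101(✓)  -10110(✓)  -10111(✓)  -11000  -11111(✓)  0-0101(✓)  0-0110(✓)  0-0111(✓)  0-1110(✓)  00-101  00-110(✓)  000-01  00000-  0001-1(✓)  00011-(✓)  001-10  01-011(✓)  01-110(✓)  01-111(✓)  010-11(✓)  0101-0(✓)  0101-1(✓)  01010-(✓)  01011-(✓)  011-11(✓)  01111-(✓)  1-0100(✓)  1-0101(✓)  1-1000(✓)  1-1010(✓)  10010-(✓)  1010-0(✓)  11-000(✓)  11-100(✓)  11-101(✓)  11-111(✓)  110-00(✓)  110-11(✓)  1101-0(✓)  1101-1(✓)  11010-(✓)  11011-(✓)  111-00(✓)  1110-0(✓)  1111-1(✓)  11110-(✓)
size-2^2 implicants → --0101  -1-111  -10-11  -101-0(✓)  -101-1(✓)  -1010-(✓)  -1011-(✓)  0--110  0-01-1  0-011-  01--11  01-11-  0101--(✓)  1-010-  1-10-0  11--00  11-1-1  11-10-  1101--(✓)
size-2^3 implicants → -101--
Unchecked terms (primes): --0101, -01010, -1-111, -10-11, -101--, -11000, 0--110, 0-01-1, 0-011-, 00-101, 000-01, 00000-, 001-10, 01--11, 01-11-, 1-010-, 1-10-0, 11--00, 11-1-1, 11-10-
Minterm coverage:
  m0 ⊆ 00000- [E]
  m1 ⊆ 000-01,00000-
  m5 ⊆ --0101,0-01-1,00-101,000-01
  m6 ⊆ 0--110,0-011-
  m7 ⊆ 0-01-1,0-011-
  m10 ⊆ -01010,001-10
  m13 ⊆ 00-101 [E]
  m14 ⊆ 0--110,001-10
  m19 ⊆ -10-11,01--11
  m20 ⊆ -101-- [E]
  m21 ⊆ --0101,-101--,0-01-1
  m22 ⊆ -101--,0--110,0-011-,01-11-
  m23 ⊆ -1-111,-10-11,-101--,0-01-1,0-011-,01--11,01-11-
  m24 ⊆ -11000 [E]
  m27 ⊆ 01--11 [E]
  m30 ⊆ 0--110,01-11-
  m31 ⊆ -1-111,01--11,01-11-
  m36 ⊆ 1-010- [E]
  m37 ⊆ --0101,1-010-
  m42 ⊆ -01010,1-10-0
  m48 ⊆ 11--00 [E]
  m51 ⊆ -10-11 [E]
  m52 ⊆ -101--,1-010-,11--00,11-10-
  m53 ⊆ --0101,-101--,1-010-,11-1-1,11-10-
  m54 ⊆ -101-- [E]
  m55 ⊆ -1-111,-10-11,-101--,11-1-1
  m56 ⊆ -11000,1-10-0,11--00
  m58 ⊆ 1-10-0 [E]
  m60 ⊆ 11--00,11-10-
  m61 ⊆ 11-1-1,11-10-
  m63 ⊆ -1-111,11-1-1
E = {-10-11, -101--, -11000, 00-101, 00000-, 01--11, 1-010-, 1-10-0, 11--00}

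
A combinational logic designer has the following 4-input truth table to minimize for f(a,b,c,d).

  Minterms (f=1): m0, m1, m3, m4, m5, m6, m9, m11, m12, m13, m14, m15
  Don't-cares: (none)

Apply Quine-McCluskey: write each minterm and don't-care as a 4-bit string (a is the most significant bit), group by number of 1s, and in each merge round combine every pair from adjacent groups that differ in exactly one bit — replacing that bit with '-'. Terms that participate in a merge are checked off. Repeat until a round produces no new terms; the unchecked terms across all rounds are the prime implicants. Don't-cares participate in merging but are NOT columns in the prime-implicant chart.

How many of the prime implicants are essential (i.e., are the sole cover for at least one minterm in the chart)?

3

Round 0: 0000✓ 0001✓ 0011✓ 0100✓ 0101✓ 0110✓ 1001✓ 1011✓ 1100✓ 1101✓ 1110✓ 1111✓
Round 1: -001✓ -011✓ -100✓ -101✓ -110✓ 0-00✓ 0-01✓ 00-1✓ 000-✓ 01-0✓ 010-✓ 1-01✓ 1-11✓ 10-1✓ 11-0✓ 11-1✓ 110-✓ 111-✓
Round 2: --01 -0-1 -1-0 -10- 0-0- 1--1 11--
PIs = {--01, -0-1, -1-0, -10-, 0-0-, 1--1, 11--}
Coverage chart:
  m0: 0-0- ←essential
  m1: --01,-0-1,0-0-
  m3: -0-1 ←essential
  m4: -1-0,-10-,0-0-
  m5: --01,-10-,0-0-
  m6: -1-0 ←essential
  m9: --01,-0-1,1--1
  m11: -0-1,1--1
  m12: -1-0,-10-,11--
  m13: --01,-10-,1--1,11--
  m14: -1-0,11--
  m15: 1--1,11--
Essential: -0-1, -1-0, 0-0-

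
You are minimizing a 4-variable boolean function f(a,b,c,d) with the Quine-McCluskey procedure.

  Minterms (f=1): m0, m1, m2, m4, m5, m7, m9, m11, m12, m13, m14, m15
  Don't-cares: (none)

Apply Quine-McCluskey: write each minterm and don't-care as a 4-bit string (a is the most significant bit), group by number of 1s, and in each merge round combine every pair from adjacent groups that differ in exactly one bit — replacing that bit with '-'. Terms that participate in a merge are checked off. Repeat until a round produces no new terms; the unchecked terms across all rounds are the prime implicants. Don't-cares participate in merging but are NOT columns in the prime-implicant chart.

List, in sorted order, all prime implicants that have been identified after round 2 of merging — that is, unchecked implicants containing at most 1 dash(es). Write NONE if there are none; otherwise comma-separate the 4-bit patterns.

00-0

[col 0] 0000*, 0001*, 0010*, 0100*, 0101*, 0111*, 1001*, 1011*, 1100*, 1101*, 1110*, 1111*
[col 1] -001*, -100*, -101*, -111*, 0-00*, 0-01*, 00-0, 000-*, 01-1*, 010-*, 1-01*, 1-11*, 10-1*, 11-0*, 11-1*, 110-*, 111-*
[col 2] --01, -1-1, -10-, 0-0-, 1--1, 11--
Prime implicants: --01, -1-1, -10-, 0-0-, 00-0, 1--1, 11--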